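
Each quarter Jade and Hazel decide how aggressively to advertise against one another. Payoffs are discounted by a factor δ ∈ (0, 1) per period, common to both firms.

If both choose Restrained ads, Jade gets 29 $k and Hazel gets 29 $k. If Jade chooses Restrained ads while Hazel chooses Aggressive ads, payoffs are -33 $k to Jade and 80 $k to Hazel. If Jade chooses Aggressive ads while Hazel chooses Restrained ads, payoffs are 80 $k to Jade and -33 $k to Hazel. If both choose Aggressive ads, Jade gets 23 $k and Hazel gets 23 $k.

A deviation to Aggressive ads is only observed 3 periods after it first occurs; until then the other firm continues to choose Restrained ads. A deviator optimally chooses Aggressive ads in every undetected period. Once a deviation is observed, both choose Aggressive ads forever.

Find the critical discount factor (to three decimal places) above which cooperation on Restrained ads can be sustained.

Deviating for the 3 undetected periods gains 80−29 = 51 per period over cooperation, then loses 29−23 = 6 per period forever once punishment starts.
Gain: 51(1 + δ + … + δ^2); loss: 6·δ^3/(1−δ).
No profitable deviation ⇔ 51(1−δ^3) ≤ 6·δ^3, i.e. δ^3 ≥ 51/(51+6) = 17/19.
Hence δ ≥ (17/19)^(1/3) ≈ 0.964.

0.964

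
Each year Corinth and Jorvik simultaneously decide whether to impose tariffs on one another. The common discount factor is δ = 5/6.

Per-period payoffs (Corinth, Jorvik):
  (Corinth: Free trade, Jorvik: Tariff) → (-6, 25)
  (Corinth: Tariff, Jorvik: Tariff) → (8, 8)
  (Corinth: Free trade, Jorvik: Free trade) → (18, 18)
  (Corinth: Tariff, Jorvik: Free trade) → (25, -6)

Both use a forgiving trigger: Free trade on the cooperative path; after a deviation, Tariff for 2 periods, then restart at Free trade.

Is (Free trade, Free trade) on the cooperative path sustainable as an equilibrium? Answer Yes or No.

IC: δ+…+δ^2 ≥ (25−18)/(18−8) = 7/10.
At δ = 5/6: partial sum = 1.5278 ≥ 0.7000. Cooperation sustainable.

Yes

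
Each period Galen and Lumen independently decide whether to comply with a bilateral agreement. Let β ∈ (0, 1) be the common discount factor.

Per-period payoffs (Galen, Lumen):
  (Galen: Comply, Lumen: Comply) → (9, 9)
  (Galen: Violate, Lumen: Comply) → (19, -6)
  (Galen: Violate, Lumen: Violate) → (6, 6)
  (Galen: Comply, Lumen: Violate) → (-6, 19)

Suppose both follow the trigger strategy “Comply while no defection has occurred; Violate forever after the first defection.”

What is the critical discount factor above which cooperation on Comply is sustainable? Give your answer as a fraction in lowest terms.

One-period gain from deviating is 19 − 9 = 10. The loss is 9 − 6 = 3 in every subsequent period, with present value 3·β/(1−β).
Deviation is unprofitable when 3·β/(1−β) ≥ 10, i.e. β/(1−β) ≥ 10/3.
Equivalently β ≥ 10/(10+3) = 10/13.

10/13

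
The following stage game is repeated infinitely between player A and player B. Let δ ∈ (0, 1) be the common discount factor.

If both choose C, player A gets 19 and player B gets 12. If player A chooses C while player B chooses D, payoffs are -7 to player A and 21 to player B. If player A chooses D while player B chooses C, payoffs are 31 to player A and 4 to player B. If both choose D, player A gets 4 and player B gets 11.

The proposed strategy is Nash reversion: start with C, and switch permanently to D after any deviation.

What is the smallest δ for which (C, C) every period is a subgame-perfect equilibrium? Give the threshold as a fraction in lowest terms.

For player A: deviation gain 31−19 = 12, per-period punishment loss 19−4 = 15. IC gives δ ≥ 12/27 = 4/9.
For player B: gain 9, loss 1 per period, so δ ≥ 9/10.
The tighter constraint is player B's, so cooperation needs δ ≥ 9/10.

9/10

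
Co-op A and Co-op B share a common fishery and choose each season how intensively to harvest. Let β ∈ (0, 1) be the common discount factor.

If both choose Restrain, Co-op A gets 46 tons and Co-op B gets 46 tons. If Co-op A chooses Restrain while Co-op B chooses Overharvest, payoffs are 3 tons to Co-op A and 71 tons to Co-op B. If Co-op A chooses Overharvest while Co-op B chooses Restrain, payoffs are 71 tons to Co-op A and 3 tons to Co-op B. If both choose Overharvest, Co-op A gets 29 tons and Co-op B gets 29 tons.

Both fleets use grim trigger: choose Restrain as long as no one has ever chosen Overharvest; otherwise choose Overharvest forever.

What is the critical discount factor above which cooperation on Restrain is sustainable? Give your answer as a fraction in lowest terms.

25/42

One-period gain from deviating is 71 − 46 = 25. The loss is 46 − 29 = 17 in every subsequent period, with present value 17·β/(1−β).
Deviation is unprofitable when 17·β/(1−β) ≥ 25, i.e. β/(1−β) ≥ 25/17.
Equivalently β ≥ 25/(25+17) = 25/42.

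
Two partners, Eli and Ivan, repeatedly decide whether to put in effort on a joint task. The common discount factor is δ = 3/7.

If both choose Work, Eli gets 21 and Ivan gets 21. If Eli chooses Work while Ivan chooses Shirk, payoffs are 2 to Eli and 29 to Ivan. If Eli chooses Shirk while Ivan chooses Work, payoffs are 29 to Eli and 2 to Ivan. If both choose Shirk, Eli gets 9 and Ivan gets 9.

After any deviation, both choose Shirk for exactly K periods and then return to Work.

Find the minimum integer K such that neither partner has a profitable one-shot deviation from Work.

No profitable deviation requires (21−9)(δ+…+δ^K) ≥ 29−21, i.e. δ+…+δ^K ≥ 2/3 ≈ 0.6667.
With δ = 3/7, the partial sums are K=1: 0.4286, K=2: 0.6122, K=3: 0.6910.
K = 3 is the first length at which the sum reaches 0.6667.

3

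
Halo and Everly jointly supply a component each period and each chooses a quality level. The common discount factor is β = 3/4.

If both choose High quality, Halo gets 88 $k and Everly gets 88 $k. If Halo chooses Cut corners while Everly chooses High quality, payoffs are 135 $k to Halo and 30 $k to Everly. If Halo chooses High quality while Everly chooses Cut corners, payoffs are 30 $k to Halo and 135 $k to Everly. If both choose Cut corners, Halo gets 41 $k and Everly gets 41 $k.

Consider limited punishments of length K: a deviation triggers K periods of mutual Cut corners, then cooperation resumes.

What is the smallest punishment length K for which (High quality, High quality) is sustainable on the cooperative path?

Need Σ_{k=1}^{K} β^k ≥ (135−88)/(88−41) = 1.0000 at β = 3/4.
At K = 1 the sum is 0.7500 < 1.0000; at K = 2 it is 1.3125 ≥ 1.0000.
So the minimum punishment length is K = 2.

2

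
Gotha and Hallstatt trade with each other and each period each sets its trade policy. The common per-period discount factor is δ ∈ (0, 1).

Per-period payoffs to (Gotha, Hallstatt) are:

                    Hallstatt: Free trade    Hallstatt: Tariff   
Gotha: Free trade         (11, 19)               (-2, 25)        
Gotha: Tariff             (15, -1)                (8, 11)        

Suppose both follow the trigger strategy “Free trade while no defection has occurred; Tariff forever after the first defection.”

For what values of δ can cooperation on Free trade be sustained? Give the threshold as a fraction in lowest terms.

4/7

Gotha's threshold: (15−11)/(15−8) = 4/7.
Hallstatt's threshold: (25−19)/(25−11) = 3/7.
4/7 > 3/7, so Gotha binds and δ* = 4/7.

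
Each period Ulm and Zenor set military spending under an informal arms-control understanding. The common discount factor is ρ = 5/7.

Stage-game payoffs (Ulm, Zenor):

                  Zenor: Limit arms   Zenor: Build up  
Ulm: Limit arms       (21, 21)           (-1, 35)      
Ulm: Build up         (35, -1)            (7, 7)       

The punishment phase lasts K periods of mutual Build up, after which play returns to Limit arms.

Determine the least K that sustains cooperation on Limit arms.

2

IC: ρ(1−ρ^K)/(1−ρ) ≥ (35−21)/(21−7) = 1.
With ρ = 5/7: need 1 − ρ^K ≥ 1·(1−5/7)/(5/7), i.e. ρ^K ≤ 0.6000.
Since (5/7)^1 = 0.7143 and (5/7)^2 = 0.5102, the smallest such K is 2.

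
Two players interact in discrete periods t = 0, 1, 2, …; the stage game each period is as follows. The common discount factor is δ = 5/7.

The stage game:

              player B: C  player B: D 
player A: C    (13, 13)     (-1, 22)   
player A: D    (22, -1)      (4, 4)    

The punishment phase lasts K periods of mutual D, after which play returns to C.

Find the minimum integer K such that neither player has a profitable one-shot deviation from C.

No profitable deviation requires (13−4)(δ+…+δ^K) ≥ 22−13, i.e. δ+…+δ^K ≥ 1 ≈ 1.0000.
With δ = 5/7, the partial sums are K=1: 0.7143, K=2: 1.2245.
K = 2 is the first length at which the sum reaches 1.0000.

2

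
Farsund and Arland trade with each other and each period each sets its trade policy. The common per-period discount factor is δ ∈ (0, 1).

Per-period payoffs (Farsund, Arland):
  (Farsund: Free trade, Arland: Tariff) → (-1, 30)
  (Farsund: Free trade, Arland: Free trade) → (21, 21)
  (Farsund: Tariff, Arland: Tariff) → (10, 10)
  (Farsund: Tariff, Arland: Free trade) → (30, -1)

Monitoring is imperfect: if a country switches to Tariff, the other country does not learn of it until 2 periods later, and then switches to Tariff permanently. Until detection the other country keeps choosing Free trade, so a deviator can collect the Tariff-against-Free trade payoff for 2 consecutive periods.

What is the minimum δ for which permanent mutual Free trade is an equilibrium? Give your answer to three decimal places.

Deviating for the 2 undetected periods gains 30−21 = 9 per period over cooperation, then loses 21−10 = 11 per period forever once punishment starts.
Gain: 9(1 + δ + … + δ^1); loss: 11·δ^2/(1−δ).
No profitable deviation ⇔ 9(1−δ^2) ≤ 11·δ^2, i.e. δ^2 ≥ 9/(9+11) = 9/20.
Hence δ ≥ (9/20)^(1/2) ≈ 0.671.

0.671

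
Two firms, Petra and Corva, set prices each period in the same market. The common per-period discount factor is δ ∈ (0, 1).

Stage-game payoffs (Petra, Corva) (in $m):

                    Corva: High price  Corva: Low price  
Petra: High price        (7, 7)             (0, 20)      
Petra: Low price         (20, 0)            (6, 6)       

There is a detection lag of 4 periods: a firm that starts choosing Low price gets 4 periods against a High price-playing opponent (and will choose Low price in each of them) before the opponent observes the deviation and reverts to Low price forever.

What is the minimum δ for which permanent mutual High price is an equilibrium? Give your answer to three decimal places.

A deviator earns 20 for 4 periods, then 6 forever; cooperating earns 7 forever. Multiplying the IC by (1−δ):
7 ≥ 20(1−δ^4) + 6δ^4, so 14·δ^4 ≥ 13 and δ^4 ≥ 13/14.
δ ≥ (13/14)^(1/4) ≈ 0.982.

0.982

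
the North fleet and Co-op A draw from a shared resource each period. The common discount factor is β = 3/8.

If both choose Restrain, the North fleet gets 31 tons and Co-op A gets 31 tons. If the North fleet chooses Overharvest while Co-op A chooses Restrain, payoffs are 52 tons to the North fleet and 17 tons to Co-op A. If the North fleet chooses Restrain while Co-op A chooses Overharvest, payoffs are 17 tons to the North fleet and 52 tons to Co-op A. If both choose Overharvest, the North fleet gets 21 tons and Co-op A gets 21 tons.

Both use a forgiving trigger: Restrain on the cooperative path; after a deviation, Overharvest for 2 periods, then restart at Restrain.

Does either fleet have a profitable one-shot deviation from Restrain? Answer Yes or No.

Comparing payoff streams over the 3 periods until play realigns: cooperate → 31(1+β+…+β^2); deviate → 52 + 21(β+…+β^2).
Cooperation is sustained iff (31−21)(β+…+β^2) ≥ 52−31.
β+…+β^2 = 3/8·(1−(3/8)^2)/(1−3/8) = 0.5156, and (52−31)/(31−21) = 2.1000.
0.5156 < 2.1000, so cooperation is not sustainable.

Yes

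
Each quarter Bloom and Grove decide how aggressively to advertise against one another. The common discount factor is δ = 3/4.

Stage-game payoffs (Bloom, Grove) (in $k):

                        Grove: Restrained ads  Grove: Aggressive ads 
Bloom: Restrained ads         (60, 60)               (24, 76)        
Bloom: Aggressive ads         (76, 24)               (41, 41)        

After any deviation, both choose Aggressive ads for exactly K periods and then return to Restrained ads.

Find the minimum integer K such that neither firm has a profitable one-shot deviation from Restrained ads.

Need Σ_{k=1}^{K} δ^k ≥ (76−60)/(60−41) = 0.8421 at δ = 3/4.
At K = 1 the sum is 0.7500 < 0.8421; at K = 2 it is 1.3125 ≥ 0.8421.
So the minimum punishment length is K = 2.

2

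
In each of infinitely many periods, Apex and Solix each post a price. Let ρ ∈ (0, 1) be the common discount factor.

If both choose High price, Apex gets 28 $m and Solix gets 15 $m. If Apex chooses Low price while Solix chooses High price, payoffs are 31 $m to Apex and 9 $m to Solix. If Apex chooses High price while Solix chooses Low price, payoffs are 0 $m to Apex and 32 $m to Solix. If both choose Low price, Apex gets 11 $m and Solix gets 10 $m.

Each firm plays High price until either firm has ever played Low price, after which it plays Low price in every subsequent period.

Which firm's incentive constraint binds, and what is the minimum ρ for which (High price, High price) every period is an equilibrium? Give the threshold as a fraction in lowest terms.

Apex: cooperation gives 28 each period; deviation gives 31 once then 11 forever.
  28/(1−ρ) ≥ 31 + 11ρ/(1−ρ) ⇒ ρ ≥ 3/20.
Solix: cooperation gives 15 each period; deviation gives 32 once then 10 forever.
  ρ ≥ 17/22.
Both must hold, so the binding constraint is Solix's: ρ ≥ 17/22.

Solix; ρ ≥ 17/22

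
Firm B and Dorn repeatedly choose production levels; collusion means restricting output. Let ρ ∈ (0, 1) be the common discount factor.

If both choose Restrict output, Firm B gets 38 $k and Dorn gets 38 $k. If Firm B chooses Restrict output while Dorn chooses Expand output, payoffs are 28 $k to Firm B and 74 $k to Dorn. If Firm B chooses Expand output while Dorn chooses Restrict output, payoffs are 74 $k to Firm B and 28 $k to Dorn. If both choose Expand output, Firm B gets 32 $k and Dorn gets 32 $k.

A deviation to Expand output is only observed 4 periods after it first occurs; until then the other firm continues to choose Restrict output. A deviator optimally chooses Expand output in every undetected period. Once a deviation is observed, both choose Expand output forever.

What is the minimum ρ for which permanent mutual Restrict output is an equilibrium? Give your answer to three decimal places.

Deviating for the 4 undetected periods gains 74−38 = 36 per period over cooperation, then loses 38−32 = 6 per period forever once punishment starts.
Gain: 36(1 + ρ + … + ρ^3); loss: 6·ρ^4/(1−ρ).
No profitable deviation ⇔ 36(1−ρ^4) ≤ 6·ρ^4, i.e. ρ^4 ≥ 36/(36+6) = 6/7.
Hence ρ ≥ (6/7)^(1/4) ≈ 0.962.

0.962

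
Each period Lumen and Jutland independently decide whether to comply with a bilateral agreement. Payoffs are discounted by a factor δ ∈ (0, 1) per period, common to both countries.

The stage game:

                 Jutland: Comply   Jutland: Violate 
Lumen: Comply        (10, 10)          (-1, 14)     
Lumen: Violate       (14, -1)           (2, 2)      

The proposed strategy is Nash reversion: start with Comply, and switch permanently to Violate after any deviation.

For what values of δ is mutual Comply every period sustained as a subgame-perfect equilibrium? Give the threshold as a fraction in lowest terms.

1/3

One-period gain from deviating is 14 − 10 = 4. The loss is 10 − 2 = 8 in every subsequent period, with present value 8·δ/(1−δ).
Deviation is unprofitable when 8·δ/(1−δ) ≥ 4, i.e. δ/(1−δ) ≥ 1/2.
Equivalently δ ≥ 4/(4+8) = 1/3.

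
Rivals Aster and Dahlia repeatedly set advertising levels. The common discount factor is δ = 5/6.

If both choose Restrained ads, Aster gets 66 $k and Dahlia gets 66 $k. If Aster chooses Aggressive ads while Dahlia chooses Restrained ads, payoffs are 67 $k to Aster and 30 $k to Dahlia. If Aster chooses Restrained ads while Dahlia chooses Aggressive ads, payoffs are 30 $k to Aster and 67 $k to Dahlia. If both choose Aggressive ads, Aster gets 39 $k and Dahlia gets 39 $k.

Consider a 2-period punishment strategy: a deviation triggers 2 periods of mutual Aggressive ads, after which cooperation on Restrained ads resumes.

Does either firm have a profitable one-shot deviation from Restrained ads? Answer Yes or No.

IC: δ+…+δ^2 ≥ (67−66)/(66−39) = 1/27.
At δ = 5/6: partial sum = 1.5278 ≥ 0.0370. Cooperation sustainable.

No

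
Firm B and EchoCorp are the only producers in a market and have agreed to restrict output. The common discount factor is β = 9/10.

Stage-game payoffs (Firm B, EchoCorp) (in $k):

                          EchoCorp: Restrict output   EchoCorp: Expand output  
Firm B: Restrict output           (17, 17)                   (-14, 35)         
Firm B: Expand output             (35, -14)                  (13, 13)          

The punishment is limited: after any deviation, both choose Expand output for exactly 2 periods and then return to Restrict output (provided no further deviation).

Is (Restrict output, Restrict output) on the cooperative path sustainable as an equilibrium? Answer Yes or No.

No

IC: β+…+β^2 ≥ (35−17)/(17−13) = 9/2.
At β = 9/10: partial sum = 1.7100 < 4.5000. Cooperation not sustainable.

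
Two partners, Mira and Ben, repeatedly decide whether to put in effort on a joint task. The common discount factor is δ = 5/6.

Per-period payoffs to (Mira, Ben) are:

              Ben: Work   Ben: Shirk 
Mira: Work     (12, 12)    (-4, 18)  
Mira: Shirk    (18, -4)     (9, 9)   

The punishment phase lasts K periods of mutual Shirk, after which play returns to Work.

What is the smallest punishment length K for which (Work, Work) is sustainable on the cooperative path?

IC: δ(1−δ^K)/(1−δ) ≥ (18−12)/(12−9) = 2.
With δ = 5/6: need 1 − δ^K ≥ 2·(1−5/6)/(5/6), i.e. δ^K ≤ 0.6000.
Since (5/6)^2 = 0.6944 and (5/6)^3 = 0.5787, the smallest such K is 3.

3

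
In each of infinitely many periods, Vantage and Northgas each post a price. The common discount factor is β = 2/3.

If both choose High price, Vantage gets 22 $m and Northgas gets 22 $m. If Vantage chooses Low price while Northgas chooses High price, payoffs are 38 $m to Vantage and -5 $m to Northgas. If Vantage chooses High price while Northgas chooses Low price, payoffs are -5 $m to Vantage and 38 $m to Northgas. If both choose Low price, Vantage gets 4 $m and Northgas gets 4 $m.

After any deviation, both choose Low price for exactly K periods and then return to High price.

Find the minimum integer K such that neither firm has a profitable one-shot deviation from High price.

2

Need Σ_{k=1}^{K} β^k ≥ (38−22)/(22−4) = 0.8889 at β = 2/3.
At K = 1 the sum is 0.6667 < 0.8889; at K = 2 it is 1.1111 ≥ 0.8889.
So the minimum punishment length is K = 2.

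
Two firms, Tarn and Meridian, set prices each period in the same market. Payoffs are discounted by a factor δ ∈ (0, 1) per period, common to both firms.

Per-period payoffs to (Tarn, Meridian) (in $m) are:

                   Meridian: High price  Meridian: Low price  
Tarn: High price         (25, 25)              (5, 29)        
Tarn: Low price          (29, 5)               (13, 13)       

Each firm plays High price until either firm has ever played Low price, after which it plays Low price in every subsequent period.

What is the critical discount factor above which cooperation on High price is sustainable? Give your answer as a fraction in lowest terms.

One-period gain from deviating is 29 − 25 = 4. The loss is 25 − 13 = 12 in every subsequent period, with present value 12·δ/(1−δ).
Deviation is unprofitable when 12·δ/(1−δ) ≥ 4, i.e. δ/(1−δ) ≥ 1/3.
Equivalently δ ≥ 4/(4+12) = 1/4.

1/4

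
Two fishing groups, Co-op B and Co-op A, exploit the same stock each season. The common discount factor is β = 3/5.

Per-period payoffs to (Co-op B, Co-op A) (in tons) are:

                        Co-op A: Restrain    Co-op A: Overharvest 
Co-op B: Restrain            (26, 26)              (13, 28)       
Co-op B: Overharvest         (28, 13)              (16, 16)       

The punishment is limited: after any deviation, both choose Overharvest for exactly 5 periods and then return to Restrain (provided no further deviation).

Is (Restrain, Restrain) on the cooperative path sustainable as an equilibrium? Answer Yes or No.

Comparing payoff streams over the 6 periods until play realigns: cooperate → 26(1+β+…+β^5); deviate → 28 + 16(β+…+β^5).
Cooperation is sustained iff (26−16)(β+…+β^5) ≥ 28−26.
β+…+β^5 = 3/5·(1−(3/5)^5)/(1−3/5) = 1.3834, and (28−26)/(26−16) = 0.2000.
1.3834 ≥ 0.2000, so cooperation is sustainable.

Yes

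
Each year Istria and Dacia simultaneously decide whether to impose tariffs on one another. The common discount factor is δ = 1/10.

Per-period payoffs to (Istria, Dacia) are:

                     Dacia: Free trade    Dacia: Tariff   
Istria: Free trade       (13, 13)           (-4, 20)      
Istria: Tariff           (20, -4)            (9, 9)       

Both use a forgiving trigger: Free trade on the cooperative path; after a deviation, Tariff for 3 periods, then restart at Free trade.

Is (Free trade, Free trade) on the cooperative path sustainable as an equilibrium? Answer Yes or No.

IC: δ+…+δ^3 ≥ (20−13)/(13−9) = 7/4.
At δ = 1/10: partial sum = 0.1110 < 1.7500. Cooperation not sustainable.

No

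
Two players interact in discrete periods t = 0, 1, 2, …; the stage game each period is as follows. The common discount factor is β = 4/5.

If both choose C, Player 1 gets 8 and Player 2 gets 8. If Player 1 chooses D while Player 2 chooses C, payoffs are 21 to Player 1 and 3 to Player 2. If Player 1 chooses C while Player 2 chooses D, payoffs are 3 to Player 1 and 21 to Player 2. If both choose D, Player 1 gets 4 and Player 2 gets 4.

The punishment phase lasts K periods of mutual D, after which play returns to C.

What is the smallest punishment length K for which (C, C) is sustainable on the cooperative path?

Need Σ_{k=1}^{K} β^k ≥ (21−8)/(8−4) = 3.2500 at β = 4/5.
At K = 7 the sum is 3.1611 < 3.2500; at K = 8 it is 3.3289 ≥ 3.2500.
So the minimum punishment length is K = 8.

8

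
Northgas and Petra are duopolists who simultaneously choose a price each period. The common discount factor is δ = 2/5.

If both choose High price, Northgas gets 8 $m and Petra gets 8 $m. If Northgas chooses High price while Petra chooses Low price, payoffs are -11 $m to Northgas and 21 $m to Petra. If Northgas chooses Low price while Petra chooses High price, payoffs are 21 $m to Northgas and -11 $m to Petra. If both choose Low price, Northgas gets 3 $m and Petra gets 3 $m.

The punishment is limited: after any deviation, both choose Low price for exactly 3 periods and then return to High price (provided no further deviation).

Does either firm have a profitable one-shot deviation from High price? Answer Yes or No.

Yes

A one-shot deviation gives 21 now, then 3 for 3 periods, then back to 8.
Gain from deviating: (21−8) today; loss: (8−3) in each of the next 3 periods.
No-deviation condition: (8−3)(δ+…+δ^3) ≥ 21−8, i.e. δ+…+δ^3 ≥ 13/5.
At δ = 2/5: δ+…+δ^3 = 0.6240 < 2.6000.
So cooperation is not sustainable.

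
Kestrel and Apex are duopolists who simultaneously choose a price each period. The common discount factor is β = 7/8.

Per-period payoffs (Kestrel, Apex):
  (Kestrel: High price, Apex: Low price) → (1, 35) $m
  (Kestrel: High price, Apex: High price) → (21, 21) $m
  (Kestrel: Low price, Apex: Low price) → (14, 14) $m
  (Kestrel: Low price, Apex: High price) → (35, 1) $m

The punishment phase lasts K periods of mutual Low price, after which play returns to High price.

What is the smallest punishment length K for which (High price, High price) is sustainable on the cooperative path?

No profitable deviation requires (21−14)(β+…+β^K) ≥ 35−21, i.e. β+…+β^K ≥ 2 ≈ 2.0000.
With β = 7/8, the partial sums are K=1: 0.8750, K=2: 1.6406, K=3: 2.3105.
K = 3 is the first length at which the sum reaches 2.0000.

3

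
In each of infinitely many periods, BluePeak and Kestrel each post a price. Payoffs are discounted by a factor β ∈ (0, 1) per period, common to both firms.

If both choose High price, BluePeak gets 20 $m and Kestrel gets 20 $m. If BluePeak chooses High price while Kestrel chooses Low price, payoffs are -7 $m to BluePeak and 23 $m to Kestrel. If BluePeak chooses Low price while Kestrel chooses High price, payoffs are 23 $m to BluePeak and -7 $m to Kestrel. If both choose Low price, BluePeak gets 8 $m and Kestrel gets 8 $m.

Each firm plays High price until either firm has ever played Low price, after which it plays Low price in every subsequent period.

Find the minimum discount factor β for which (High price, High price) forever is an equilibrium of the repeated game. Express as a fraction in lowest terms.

1/5

One-period gain from deviating is 23 − 20 = 3. The loss is 20 − 8 = 12 in every subsequent period, with present value 12·β/(1−β).
Deviation is unprofitable when 12·β/(1−β) ≥ 3, i.e. β/(1−β) ≥ 1/4.
Equivalently β ≥ 3/(3+12) = 1/5.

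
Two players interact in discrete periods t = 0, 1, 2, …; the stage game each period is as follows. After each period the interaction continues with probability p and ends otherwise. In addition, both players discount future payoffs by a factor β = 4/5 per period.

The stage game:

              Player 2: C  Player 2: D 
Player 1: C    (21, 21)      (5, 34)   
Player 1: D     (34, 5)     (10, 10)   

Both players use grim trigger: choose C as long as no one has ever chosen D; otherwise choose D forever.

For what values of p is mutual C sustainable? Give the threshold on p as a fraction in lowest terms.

With continuation probability p and discount β, the effective per-period discount factor is βp.
Grim-trigger IC: βp ≥ (34−21)/(34−10) = 13/24.
So p ≥ (13/24)/(4/5) = 65/96.

65/96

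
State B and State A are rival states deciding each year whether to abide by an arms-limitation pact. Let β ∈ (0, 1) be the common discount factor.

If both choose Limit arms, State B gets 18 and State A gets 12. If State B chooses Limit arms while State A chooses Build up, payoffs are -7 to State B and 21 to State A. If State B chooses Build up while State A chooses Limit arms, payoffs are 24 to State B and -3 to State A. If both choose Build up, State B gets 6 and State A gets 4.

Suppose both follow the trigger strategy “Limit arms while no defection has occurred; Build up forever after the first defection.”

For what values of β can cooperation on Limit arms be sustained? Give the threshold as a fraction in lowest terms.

9/17

State B's threshold: (24−18)/(24−6) = 1/3.
State A's threshold: (21−12)/(21−4) = 9/17.
1/3 < 9/17, so State A binds and β* = 9/17.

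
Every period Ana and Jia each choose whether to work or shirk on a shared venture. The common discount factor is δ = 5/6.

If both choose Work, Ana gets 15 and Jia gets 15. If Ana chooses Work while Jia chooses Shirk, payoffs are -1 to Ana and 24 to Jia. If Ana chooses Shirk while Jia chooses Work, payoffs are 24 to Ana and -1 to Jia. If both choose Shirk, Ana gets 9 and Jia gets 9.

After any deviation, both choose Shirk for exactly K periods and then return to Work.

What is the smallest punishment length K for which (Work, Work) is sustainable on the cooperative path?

2

Need Σ_{k=1}^{K} δ^k ≥ (24−15)/(15−9) = 1.5000 at δ = 5/6.
At K = 1 the sum is 0.8333 < 1.5000; at K = 2 it is 1.5278 ≥ 1.5000.
So the minimum punishment length is K = 2.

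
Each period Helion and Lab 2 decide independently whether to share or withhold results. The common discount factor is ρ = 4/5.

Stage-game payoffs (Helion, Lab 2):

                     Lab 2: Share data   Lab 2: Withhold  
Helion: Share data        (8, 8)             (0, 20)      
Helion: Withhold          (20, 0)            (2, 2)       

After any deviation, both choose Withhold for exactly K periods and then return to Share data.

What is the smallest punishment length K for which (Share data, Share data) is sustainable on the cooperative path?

Need Σ_{k=1}^{K} ρ^k ≥ (20−8)/(8−2) = 2.0000 at ρ = 4/5.
At K = 3 the sum is 1.9520 < 2.0000; at K = 4 it is 2.3616 ≥ 2.0000.
So the minimum punishment length is K = 4.

4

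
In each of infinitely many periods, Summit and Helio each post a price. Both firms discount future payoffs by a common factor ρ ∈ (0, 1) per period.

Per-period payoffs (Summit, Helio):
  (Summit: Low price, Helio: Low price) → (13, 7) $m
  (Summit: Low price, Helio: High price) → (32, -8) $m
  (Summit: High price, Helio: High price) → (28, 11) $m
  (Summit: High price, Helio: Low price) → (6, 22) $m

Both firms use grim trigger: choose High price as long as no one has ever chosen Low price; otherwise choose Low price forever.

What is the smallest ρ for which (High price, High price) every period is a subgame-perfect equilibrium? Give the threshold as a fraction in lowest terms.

For Summit: deviation gain 32−28 = 4, per-period punishment loss 28−13 = 15. IC gives ρ ≥ 4/19.
For Helio: gain 11, loss 4 per period, so ρ ≥ 11/15.
The tighter constraint is Helio's, so cooperation needs ρ ≥ 11/15.

11/15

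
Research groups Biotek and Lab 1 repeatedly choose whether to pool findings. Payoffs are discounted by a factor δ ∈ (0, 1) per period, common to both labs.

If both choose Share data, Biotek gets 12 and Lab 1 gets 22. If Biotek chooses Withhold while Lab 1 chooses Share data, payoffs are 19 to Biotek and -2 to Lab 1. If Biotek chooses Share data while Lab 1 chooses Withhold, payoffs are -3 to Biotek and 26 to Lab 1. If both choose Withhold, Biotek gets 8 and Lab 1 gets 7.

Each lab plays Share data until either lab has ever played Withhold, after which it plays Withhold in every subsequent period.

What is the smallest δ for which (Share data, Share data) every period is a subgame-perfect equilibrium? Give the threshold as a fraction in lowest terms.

For Biotek: deviation gain 19−12 = 7, per-period punishment loss 12−8 = 4. IC gives δ ≥ 7/11.
For Lab 1: gain 4, loss 15 per period, so δ ≥ 4/19.
The tighter constraint is Biotek's, so cooperation needs δ ≥ 7/11.

7/11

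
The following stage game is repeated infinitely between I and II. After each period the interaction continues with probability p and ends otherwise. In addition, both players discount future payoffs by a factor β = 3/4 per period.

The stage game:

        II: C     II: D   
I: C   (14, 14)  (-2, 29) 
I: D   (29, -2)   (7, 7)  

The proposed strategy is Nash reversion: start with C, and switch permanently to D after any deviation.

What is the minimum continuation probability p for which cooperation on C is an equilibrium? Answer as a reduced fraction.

With continuation probability p and discount β, the effective per-period discount factor is βp.
Grim-trigger IC: βp ≥ (29−14)/(29−7) = 15/22.
So p ≥ (15/22)/(3/4) = 10/11.

10/11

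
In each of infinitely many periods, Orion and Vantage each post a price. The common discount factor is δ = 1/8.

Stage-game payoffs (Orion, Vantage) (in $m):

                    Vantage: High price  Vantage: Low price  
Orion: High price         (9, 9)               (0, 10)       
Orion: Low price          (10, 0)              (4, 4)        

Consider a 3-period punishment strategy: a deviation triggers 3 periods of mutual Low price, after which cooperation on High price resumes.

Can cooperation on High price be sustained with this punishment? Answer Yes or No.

IC: δ+…+δ^3 ≥ (10−9)/(9−4) = 1/5.
At δ = 1/8: partial sum = 0.1426 < 0.2000. Cooperation not sustainable.

No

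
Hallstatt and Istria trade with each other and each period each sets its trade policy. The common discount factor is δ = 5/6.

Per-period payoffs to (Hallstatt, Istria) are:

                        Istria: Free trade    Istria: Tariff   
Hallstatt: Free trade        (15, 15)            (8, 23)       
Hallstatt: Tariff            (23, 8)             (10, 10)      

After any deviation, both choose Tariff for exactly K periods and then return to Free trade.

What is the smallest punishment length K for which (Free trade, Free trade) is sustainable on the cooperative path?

IC: δ(1−δ^K)/(1−δ) ≥ (23−15)/(15−10) = 8/5.
With δ = 5/6: need 1 − δ^K ≥ 8/5·(1−5/6)/(5/6), i.e. δ^K ≤ 0.6800.
Since (5/6)^2 = 0.6944 and (5/6)^3 = 0.5787, the smallest such K is 3.

3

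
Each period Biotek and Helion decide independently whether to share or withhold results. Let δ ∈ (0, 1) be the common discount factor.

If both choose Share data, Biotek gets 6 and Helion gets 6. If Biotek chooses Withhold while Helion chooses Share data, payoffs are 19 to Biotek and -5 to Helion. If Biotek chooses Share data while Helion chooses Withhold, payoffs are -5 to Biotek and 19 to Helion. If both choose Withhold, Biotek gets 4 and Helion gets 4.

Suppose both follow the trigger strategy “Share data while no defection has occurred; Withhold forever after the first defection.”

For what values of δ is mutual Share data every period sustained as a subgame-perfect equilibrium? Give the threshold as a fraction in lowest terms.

13/15

Cooperation forever yields 6 each period: 6/(1−δ).
Deviating yields 19 once, then 4 forever: 19 + 4δ/(1−δ).
No profitable deviation requires 6/(1−δ) ≥ 19 + 4δ/(1−δ).
Multiplying by (1−δ): 6 ≥ 19(1−δ) + 4δ = 19 − 15δ.
So 15δ ≥ 13, i.e. δ ≥ 13/15.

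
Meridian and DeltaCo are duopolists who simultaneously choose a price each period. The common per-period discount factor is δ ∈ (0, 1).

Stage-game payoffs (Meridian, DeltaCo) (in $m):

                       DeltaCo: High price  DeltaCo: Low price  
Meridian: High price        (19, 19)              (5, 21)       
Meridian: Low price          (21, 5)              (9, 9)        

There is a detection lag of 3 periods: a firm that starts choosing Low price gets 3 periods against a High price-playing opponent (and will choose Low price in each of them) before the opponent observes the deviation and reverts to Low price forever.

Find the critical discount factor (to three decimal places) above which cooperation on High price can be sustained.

A deviator earns 21 for 3 periods, then 9 forever; cooperating earns 19 forever. Multiplying the IC by (1−δ):
19 ≥ 21(1−δ^3) + 9δ^3, so 12·δ^3 ≥ 2 and δ^3 ≥ 1/6.
δ ≥ (1/6)^(1/3) ≈ 0.550.

0.550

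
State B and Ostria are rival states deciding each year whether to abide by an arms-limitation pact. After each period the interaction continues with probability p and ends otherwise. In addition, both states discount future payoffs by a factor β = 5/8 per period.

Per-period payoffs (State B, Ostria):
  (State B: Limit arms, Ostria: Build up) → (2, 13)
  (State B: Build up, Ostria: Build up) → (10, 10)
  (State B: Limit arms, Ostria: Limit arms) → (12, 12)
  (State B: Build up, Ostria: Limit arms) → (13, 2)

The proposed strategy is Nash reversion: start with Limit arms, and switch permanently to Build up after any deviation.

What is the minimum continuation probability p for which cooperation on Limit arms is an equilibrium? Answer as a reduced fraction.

8/15

Expected continuation weight on next period's payoff is β·p = 5/8·p, which plays the role of the discount factor.
Cooperation requires 5/8·p ≥ (13−12)/(13−10) = 1/3, hence p ≥ 8/15.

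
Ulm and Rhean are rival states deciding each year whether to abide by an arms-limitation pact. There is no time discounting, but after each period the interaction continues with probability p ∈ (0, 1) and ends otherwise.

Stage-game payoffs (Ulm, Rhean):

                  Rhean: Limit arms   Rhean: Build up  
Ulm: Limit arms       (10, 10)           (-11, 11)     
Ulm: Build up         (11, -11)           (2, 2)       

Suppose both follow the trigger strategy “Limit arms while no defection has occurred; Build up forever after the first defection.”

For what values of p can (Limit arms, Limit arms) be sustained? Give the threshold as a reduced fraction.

1/9

With no time discounting, the continuation probability p plays the role of the discount factor.
Grim-trigger IC: 10/(1−p) ≥ 11 + 2p/(1−p) ⇒ p ≥ (11−10)/(11−2) = 1/9.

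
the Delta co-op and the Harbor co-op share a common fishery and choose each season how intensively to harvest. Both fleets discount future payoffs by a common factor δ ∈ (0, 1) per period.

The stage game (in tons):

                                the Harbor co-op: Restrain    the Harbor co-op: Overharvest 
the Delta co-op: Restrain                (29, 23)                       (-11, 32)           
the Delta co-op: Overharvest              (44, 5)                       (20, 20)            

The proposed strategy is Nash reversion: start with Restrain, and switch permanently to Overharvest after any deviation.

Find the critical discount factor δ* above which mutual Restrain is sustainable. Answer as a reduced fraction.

3/4

For the Delta co-op: deviation gain 44−29 = 15, per-period punishment loss 29−20 = 9. IC gives δ ≥ 15/24 = 5/8.
For the Harbor co-op: gain 9, loss 3 per period, so δ ≥ 9/12 = 3/4.
The tighter constraint is the Harbor co-op's, so cooperation needs δ ≥ 3/4.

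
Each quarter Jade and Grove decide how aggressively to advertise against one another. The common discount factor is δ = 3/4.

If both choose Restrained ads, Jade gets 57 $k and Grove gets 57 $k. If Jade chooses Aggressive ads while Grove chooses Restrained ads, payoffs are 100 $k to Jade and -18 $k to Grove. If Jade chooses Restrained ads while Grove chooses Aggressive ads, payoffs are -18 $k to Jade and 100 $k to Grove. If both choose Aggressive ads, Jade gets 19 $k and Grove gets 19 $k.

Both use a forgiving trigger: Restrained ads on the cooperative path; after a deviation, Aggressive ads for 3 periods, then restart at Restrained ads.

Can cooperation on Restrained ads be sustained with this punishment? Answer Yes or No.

Yes

A one-shot deviation gives 100 now, then 19 for 3 periods, then back to 57.
Gain from deviating: (100−57) today; loss: (57−19) in each of the next 3 periods.
No-deviation condition: (57−19)(δ+…+δ^3) ≥ 100−57, i.e. δ+…+δ^3 ≥ 43/38.
At δ = 3/4: δ+…+δ^3 = 1.7344 ≥ 1.1316.
So cooperation is sustainable.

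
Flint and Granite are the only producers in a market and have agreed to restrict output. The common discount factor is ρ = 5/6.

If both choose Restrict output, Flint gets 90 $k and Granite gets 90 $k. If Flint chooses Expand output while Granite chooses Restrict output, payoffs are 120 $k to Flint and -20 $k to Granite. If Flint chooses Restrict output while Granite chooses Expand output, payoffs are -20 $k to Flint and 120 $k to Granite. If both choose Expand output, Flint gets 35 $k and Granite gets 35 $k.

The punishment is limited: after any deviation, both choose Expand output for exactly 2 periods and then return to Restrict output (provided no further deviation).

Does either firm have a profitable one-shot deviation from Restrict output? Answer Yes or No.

No

Comparing payoff streams over the 3 periods until play realigns: cooperate → 90(1+ρ+…+ρ^2); deviate → 120 + 35(ρ+…+ρ^2).
Cooperation is sustained iff (90−35)(ρ+…+ρ^2) ≥ 120−90.
ρ+…+ρ^2 = 5/6·(1−(5/6)^2)/(1−5/6) = 1.5278, and (120−90)/(90−35) = 0.5455.
1.5278 ≥ 0.5455, so cooperation is sustainable.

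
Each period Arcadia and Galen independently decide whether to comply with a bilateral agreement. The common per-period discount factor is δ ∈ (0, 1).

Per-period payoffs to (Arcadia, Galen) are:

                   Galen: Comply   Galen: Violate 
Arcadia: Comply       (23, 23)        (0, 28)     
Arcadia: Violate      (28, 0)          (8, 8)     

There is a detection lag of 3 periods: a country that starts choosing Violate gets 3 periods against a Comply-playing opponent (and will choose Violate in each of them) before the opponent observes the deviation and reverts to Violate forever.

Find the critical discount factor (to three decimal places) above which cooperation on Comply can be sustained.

A deviator earns 28 for 3 periods, then 8 forever; cooperating earns 23 forever. Multiplying the IC by (1−δ):
23 ≥ 28(1−δ^3) + 8δ^3, so 20·δ^3 ≥ 5 and δ^3 ≥ 1/4.
δ ≥ (1/4)^(1/3) ≈ 0.630.

0.630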